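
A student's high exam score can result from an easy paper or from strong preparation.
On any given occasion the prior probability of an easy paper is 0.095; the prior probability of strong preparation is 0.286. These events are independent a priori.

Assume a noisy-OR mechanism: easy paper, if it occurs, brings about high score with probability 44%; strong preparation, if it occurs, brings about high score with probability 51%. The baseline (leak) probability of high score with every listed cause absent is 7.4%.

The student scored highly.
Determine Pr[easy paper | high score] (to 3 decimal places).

Under noisy-OR, P(high score | causes) = 1 − (1−0.074)·∏(1−qᵢ) over the active causes.
Enumerate the 4 (easy paper, strong preparation) configurations and weight by the priors:
  P(high score) = 0.074×0.905×0.714 + 0.54626×0.905×0.286 + 0.48144×0.095×0.714 + 0.745906×0.095×0.286
        = 0.047817 + 0.141388 + 0.032656 + 0.020266 = 0.242127
Configurations with easy paper contribute 0.052922, so
  P(easy paper | high score) = 0.052922 / 0.242127 ≈ 0.219

Pr[easy paper | high score] ≈ 0.219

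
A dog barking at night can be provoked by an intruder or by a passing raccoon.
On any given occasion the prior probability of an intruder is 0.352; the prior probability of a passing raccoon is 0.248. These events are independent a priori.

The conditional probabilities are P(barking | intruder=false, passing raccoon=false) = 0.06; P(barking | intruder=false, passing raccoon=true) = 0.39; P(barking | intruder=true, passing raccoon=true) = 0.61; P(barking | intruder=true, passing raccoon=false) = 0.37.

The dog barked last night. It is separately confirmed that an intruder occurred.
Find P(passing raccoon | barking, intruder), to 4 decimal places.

P(passing raccoon | barking, intruder) ≈ 0.3522

Weight on passing raccoon=true, given the evidence: 0.61·0.248 = 0.151280
Normalizer over all consistent configurations: 0.37·0.752 + 0.61·0.248 = 0.429520
Posterior = 0.151280 / 0.429520 ≈ 0.3522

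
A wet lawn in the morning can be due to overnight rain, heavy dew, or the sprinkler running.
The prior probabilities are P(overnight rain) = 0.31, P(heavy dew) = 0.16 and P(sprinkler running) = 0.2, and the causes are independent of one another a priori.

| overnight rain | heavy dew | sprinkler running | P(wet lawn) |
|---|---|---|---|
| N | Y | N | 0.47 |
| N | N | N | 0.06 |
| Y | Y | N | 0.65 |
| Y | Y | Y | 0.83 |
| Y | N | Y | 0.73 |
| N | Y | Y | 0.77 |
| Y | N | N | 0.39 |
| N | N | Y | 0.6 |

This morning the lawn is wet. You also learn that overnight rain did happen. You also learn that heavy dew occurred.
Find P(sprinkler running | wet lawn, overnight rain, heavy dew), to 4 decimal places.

P(wet lawn | overnight rain, heavy dew) = 0.65*0.8 + 0.83*0.2 = 0.520000 + 0.166000 = 0.686000
Of this, 0.166000 comes from 0.83*0.2 (the sprinkler running=true cases).
Hence the posterior is 0.166000/0.686000 ≈ 0.2420.

P(sprinkler running | wet lawn, overnight rain, heavy dew) ≈ 0.2420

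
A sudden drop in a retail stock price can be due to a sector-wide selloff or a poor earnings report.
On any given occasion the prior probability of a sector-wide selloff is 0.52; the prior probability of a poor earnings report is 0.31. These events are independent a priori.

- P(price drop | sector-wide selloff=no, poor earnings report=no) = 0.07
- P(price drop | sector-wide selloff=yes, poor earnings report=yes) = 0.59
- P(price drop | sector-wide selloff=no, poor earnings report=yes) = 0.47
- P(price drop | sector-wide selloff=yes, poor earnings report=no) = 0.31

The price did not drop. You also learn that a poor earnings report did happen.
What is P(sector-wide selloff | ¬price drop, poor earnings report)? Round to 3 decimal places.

Weight on sector-wide selloff=true, given the evidence: 0.41·0.52 = 0.213200
Denominator P(¬price drop | poor earnings report): 0.53·0.48 + 0.41·0.52 = 0.467600
Posterior = 0.213200 / 0.467600 ≈ 0.456

P(sector-wide selloff | ¬price drop, poor earnings report) ≈ 0.456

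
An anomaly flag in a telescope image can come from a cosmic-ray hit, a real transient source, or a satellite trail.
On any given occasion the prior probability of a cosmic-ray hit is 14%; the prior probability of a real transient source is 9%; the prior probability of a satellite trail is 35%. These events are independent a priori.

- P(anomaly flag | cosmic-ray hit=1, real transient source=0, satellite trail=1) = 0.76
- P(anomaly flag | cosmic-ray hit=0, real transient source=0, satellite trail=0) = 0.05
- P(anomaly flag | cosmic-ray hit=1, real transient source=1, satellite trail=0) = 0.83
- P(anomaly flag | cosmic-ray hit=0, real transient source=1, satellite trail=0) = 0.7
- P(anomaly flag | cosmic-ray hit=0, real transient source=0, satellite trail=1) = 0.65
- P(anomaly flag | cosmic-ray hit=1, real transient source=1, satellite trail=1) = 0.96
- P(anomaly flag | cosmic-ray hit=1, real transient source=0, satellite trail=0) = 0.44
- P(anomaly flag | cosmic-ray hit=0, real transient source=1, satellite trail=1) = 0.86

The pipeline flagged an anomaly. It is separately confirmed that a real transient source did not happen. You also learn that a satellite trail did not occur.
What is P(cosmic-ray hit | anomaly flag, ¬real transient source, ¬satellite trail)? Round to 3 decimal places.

P(cosmic-ray hit | anomaly flag, ¬real transient source, ¬satellite trail) ≈ 0.589

For the numerator, keep only cosmic-ray hit=true terms: 0.44·0.14 = 0.061600
Denominator P(anomaly flag | ¬real transient source, ¬satellite trail): 0.05·0.86 + 0.44·0.14 = 0.104600
Posterior = 0.061600 / 0.104600 ≈ 0.589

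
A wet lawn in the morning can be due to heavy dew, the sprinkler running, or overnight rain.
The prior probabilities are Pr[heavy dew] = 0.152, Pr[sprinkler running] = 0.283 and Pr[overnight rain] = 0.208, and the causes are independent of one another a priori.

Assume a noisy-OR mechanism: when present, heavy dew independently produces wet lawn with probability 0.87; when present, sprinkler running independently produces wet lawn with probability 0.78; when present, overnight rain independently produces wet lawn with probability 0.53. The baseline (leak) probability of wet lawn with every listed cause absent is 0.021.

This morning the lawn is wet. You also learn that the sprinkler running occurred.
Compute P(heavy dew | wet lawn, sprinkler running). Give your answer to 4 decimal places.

Under noisy-OR, P(wet lawn | causes) = 1 − (1−0.021)·∏(1−qᵢ) over the active causes.
Numerator (weight on configurations with heavy dew): 0.117013 + 0.031200 = 0.148213
Normalizer over all consistent configurations: 0.78462×0.848×0.792 + 0.898771×0.848×0.208 + 0.972001×0.152×0.792 + 0.98684×0.152×0.208 = 0.833705
Posterior = 0.148213 / 0.833705 ≈ 0.1778

P(heavy dew | wet lawn, sprinkler running) ≈ 0.1778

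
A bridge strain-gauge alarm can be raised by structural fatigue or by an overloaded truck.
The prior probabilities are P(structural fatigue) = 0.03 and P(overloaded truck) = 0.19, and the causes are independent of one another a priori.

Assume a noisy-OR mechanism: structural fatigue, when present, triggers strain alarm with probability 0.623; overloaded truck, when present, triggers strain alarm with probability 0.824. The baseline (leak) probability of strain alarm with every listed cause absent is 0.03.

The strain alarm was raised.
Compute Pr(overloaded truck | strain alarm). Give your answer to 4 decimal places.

Under noisy-OR, P(strain alarm | causes) = 1 − (1−0.03)·∏(1−qᵢ) over the active causes.
By total probability over the 4 (structural fatigue, overloaded truck) configurations:
  P(strain alarm) = 0.03×0.97×0.81 + 0.82928×0.97×0.19 + 0.63431×0.03×0.81 + 0.935639×0.03×0.19
        = 0.023571 + 0.152836 + 0.015414 + 0.005333 = 0.197154
Keeping only the overloaded truck-present terms gives 0.158169, so
  P(overloaded truck | strain alarm) = 0.158169 / 0.197154 ≈ 0.8023

Pr(overloaded truck | strain alarm) ≈ 0.8023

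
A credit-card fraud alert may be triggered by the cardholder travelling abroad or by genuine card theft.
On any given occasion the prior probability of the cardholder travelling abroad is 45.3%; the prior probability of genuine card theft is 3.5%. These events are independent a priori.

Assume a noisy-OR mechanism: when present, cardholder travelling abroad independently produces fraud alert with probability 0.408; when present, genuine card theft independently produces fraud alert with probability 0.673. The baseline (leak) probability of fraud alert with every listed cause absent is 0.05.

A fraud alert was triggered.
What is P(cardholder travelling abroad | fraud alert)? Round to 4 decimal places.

P(cardholder travelling abroad | fraud alert) ≈ 0.8376

Under noisy-OR, P(fraud alert | causes) = 1 − (1−0.05)·∏(1−qᵢ) over the active causes.
Enumerate the 4 (cardholder travelling abroad, genuine card theft) configurations and weight by the priors:
  P(fraud alert) = 0.05×0.547×0.965 + 0.68935×0.547×0.035 + 0.4376×0.453×0.965 + 0.816095×0.453×0.035
        = 0.026393 + 0.013198 + 0.191295 + 0.012939 = 0.243825
Keeping only the cardholder travelling abroad-present terms gives 0.204234, so
  P(cardholder travelling abroad | fraud alert) = 0.204234 / 0.243825 ≈ 0.8376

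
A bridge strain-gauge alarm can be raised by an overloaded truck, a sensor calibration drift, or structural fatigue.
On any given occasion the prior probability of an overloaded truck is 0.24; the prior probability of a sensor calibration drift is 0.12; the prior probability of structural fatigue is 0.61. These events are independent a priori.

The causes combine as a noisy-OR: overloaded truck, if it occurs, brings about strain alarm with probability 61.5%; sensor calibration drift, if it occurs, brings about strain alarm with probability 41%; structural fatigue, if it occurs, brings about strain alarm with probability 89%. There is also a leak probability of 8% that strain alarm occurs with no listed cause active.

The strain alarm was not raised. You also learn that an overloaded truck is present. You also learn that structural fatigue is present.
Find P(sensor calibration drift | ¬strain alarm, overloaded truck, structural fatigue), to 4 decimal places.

P(sensor calibration drift | ¬strain alarm, overloaded truck, structural fatigue) ≈ 0.0745

Under noisy-OR, P(strain alarm | causes) = 1 − (1−0.08)·∏(1−qᵢ) over the active causes.
P(¬strain alarm | overloaded truck, structural fatigue) = 0.038962·0.88 + 0.022988·0.12 = 0.034287 + 0.002759 = 0.037046
Of this, 0.002759 comes from 0.022988·0.12 (the sensor calibration drift=true cases).
Hence the posterior is 0.002759/0.037046 ≈ 0.0745.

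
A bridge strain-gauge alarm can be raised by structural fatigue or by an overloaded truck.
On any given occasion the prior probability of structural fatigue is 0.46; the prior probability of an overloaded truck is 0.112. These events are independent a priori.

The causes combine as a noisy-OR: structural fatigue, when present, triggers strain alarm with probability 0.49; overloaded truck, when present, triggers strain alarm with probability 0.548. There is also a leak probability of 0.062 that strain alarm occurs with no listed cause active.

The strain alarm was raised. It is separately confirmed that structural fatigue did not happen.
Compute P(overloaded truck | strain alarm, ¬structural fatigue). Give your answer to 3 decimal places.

P(overloaded truck | strain alarm, ¬structural fatigue) ≈ 0.540

Under noisy-OR, P(strain alarm | causes) = 1 − (1−0.062)·∏(1−qᵢ) over the active causes.
P(strain alarm | ¬structural fatigue) = 0.062*0.888 + 0.576024*0.112 = 0.055056 + 0.064515 = 0.119571
Of this, 0.064515 comes from 0.576024*0.112 (the overloaded truck=true cases).
So P(overloaded truck | strain alarm, ¬structural fatigue) = 0.064515/0.119571 ≈ 0.540.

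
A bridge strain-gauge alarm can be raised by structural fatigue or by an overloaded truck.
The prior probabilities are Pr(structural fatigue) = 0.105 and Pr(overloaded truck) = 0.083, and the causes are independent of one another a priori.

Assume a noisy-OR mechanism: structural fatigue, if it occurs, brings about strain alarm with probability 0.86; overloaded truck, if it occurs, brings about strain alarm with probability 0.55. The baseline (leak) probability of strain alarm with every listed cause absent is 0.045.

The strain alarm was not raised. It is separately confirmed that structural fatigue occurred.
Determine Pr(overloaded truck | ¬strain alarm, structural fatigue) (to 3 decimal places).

Pr(overloaded truck | ¬strain alarm, structural fatigue) ≈ 0.039

Under noisy-OR, P(strain alarm | causes) = 1 − (1−0.045)·∏(1−qᵢ) over the active causes.
By total probability over both values of overloaded truck:
  P(¬strain alarm | structural fatigue) = 0.1337*0.917 + 0.060165*0.083
        = 0.122603 + 0.004994 = 0.127597
Keeping only the overloaded truck-present terms gives 0.004994, so
  P(overloaded truck | ¬strain alarm, structural fatigue) = 0.004994 / 0.127597 ≈ 0.039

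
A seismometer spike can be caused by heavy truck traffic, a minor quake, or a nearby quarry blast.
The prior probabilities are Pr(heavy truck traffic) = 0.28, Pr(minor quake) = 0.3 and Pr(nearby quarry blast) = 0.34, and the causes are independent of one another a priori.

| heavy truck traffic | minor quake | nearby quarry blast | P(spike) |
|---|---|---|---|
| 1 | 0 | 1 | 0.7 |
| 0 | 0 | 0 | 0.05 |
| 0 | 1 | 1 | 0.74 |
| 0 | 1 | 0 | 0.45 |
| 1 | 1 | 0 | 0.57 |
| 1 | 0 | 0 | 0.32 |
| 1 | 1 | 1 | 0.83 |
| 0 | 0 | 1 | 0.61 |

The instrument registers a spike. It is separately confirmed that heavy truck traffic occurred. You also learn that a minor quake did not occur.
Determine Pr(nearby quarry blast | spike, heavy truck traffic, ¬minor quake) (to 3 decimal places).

Pr(nearby quarry blast | spike, heavy truck traffic, ¬minor quake) ≈ 0.530

P(spike | heavy truck traffic, ¬minor quake) = 0.32×0.66 + 0.7×0.34 = 0.211200 + 0.238000 = 0.449200
The nearby quarry blast-present share is 0.7×0.34 = 0.238000.
Hence the posterior is 0.238000/0.449200 ≈ 0.530.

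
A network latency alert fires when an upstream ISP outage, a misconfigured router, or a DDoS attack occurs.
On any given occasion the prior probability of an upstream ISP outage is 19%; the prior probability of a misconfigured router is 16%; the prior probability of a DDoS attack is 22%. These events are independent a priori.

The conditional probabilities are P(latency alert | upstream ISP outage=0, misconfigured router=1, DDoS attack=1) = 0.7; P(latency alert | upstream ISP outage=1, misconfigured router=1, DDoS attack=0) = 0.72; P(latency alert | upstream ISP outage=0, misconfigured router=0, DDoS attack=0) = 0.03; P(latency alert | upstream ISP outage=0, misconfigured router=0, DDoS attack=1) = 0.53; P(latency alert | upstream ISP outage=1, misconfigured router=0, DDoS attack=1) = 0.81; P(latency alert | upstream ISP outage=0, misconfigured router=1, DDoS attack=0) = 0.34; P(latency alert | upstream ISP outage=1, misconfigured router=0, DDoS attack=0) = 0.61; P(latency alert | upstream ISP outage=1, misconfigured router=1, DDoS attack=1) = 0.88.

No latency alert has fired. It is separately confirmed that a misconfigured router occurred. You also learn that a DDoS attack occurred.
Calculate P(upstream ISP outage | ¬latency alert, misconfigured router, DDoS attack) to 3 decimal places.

Sum P(¬latency alert|·) weighted by the priors over both values of upstream ISP outage:
  P(¬latency alert | misconfigured router, DDoS attack) = 0.3×0.81 + 0.12×0.19
        = 0.243000 + 0.022800 = 0.265800
Configurations with upstream ISP outage contribute 0.022800, so
  P(upstream ISP outage | ¬latency alert, misconfigured router, DDoS attack) = 0.022800 / 0.265800 ≈ 0.086

P(upstream ISP outage | ¬latency alert, misconfigured router, DDoS attack) ≈ 0.086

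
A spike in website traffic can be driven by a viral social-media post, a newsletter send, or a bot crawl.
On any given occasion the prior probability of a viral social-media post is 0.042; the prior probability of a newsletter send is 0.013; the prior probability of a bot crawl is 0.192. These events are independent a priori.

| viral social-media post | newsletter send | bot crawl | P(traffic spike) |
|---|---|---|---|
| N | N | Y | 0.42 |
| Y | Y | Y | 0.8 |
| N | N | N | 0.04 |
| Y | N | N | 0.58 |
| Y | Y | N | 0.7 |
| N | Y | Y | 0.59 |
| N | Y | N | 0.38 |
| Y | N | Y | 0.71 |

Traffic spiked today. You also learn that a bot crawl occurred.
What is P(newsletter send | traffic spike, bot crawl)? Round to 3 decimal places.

P(newsletter send | traffic spike, bot crawl) ≈ 0.018

For the numerator, keep only newsletter send=true terms: 0.007348 + 0.000437 = 0.007785
Denominator P(traffic spike | bot crawl): 0.42·0.958·0.987 + 0.59·0.958·0.013 + 0.71·0.042·0.987 + 0.8·0.042·0.013 = 0.434346
P(newsletter send | traffic spike, bot crawl) = 0.007785/0.434346 ≈ 0.018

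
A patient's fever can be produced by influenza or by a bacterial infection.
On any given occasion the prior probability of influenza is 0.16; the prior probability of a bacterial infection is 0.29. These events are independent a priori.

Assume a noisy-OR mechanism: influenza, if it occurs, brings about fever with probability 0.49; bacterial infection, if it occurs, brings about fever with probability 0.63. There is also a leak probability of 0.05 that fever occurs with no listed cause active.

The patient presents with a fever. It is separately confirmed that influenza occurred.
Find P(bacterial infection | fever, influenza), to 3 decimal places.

Under noisy-OR, P(fever | causes) = 1 − (1−0.05)·∏(1−qᵢ) over the active causes.
Enumerate both values of bacterial infection and weight by the priors:
  P(fever | influenza) = 0.5155·0.71 + 0.820735·0.29
        = 0.366005 + 0.238013 = 0.604018
The terms with bacterial infection present sum to 0.238013, so
  P(bacterial infection | fever, influenza) = 0.238013 / 0.604018 ≈ 0.394

P(bacterial infection | fever, influenza) ≈ 0.394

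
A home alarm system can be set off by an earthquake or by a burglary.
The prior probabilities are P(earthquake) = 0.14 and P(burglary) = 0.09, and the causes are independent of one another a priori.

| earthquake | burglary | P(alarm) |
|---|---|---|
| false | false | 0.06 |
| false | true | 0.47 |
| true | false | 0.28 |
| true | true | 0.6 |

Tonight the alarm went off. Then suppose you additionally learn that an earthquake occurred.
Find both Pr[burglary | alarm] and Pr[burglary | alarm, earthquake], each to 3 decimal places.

Pr[burglary | alarm] ≈ 0.347; Pr[burglary | alarm, earthquake] ≈ 0.175

Numerator (weight on configurations with burglary): 0.036378 + 0.007560 = 0.043938
The normalizing constant is 0.06×0.86×0.91 + 0.47×0.86×0.09 + 0.28×0.14×0.91 + 0.6×0.14×0.09 = 0.126566
Posterior = 0.043938 / 0.126566 ≈ 0.347

With the extra evidence:
P(alarm | earthquake) = 0.28*0.91 + 0.6*0.09 = 0.254800 + 0.054000 = 0.308800
Restricting to configurations with burglary present: 0.6*0.09 = 0.054000.
Hence the posterior is 0.054000/0.308800 ≈ 0.175.
— earthquake explains away the evidence for burglary.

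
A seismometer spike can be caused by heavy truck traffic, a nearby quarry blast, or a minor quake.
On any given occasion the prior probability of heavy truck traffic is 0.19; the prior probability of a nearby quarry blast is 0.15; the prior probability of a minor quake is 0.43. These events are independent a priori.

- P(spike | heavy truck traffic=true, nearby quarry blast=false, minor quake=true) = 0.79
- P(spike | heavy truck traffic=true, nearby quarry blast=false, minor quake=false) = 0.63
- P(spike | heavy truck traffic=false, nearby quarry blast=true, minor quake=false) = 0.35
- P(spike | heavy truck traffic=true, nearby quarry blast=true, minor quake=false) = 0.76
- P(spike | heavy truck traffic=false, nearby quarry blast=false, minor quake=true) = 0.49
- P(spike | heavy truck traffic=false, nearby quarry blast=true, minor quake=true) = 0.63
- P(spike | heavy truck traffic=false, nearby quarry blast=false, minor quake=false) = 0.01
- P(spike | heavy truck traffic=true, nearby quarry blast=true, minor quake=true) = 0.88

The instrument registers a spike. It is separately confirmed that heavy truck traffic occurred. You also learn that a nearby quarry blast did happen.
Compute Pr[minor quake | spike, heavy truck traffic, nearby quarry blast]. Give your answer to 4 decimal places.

Pr[minor quake | spike, heavy truck traffic, nearby quarry blast] ≈ 0.4662

Enumerate both values of minor quake and weight by the priors:
  P(spike | heavy truck traffic, nearby quarry blast) = 0.76*0.57 + 0.88*0.43
        = 0.433200 + 0.378400 = 0.811600
Configurations with minor quake contribute 0.378400, so
  P(minor quake | spike, heavy truck traffic, nearby quarry blast) = 0.378400 / 0.811600 ≈ 0.4662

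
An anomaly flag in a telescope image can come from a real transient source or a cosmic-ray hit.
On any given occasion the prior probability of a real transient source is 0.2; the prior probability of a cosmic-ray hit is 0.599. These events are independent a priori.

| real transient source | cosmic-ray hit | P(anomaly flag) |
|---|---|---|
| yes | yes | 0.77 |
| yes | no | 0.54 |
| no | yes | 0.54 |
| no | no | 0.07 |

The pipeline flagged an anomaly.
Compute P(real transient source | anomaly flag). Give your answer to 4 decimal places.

P(real transient source | anomaly flag) ≈ 0.3252

Sum P(anomaly flag|·) weighted by the priors over the 4 (real transient source, cosmic-ray hit) configurations:
  P(anomaly flag) = 0.07×0.8×0.401 + 0.54×0.8×0.599 + 0.54×0.2×0.401 + 0.77×0.2×0.599
        = 0.022456 + 0.258768 + 0.043308 + 0.092246 = 0.416778
Configurations with real transient source contribute 0.135554, so
  P(real transient source | anomaly flag) = 0.135554 / 0.416778 ≈ 0.3252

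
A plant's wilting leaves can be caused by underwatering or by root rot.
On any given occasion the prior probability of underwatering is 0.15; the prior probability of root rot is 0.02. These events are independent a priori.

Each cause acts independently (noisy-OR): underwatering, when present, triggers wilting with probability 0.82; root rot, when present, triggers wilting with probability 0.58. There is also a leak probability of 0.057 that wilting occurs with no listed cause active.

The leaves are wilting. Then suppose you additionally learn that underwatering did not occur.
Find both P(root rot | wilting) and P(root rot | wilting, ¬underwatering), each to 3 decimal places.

Under noisy-OR, P(wilting | causes) = 1 − (1−0.057)·∏(1−qᵢ) over the active causes.
For the numerator, keep only root rot=true terms: 0.010267 + 0.002786 = 0.013053
Normalizer over all consistent configurations: 0.057×0.85×0.98 + 0.60394×0.85×0.02 + 0.83026×0.15×0.98 + 0.928709×0.15×0.02 = 0.182582
Posterior = 0.013053 / 0.182582 ≈ 0.071

Now also conditioning on underwatering≠true:
Sum P(wilting|·) weighted by the priors over both values of root rot:
  P(wilting | ¬underwatering) = 0.057×0.98 + 0.60394×0.02
        = 0.055860 + 0.012079 = 0.067939
Configurations with root rot contribute 0.012079, so
  P(root rot | wilting, ¬underwatering) = 0.012079 / 0.067939 ≈ 0.178
Ruling out underwatering raises the posterior on root rot — the flip side of explaining away.

P(root rot | wilting) ≈ 0.071; P(root rot | wilting, ¬underwatering) ≈ 0.178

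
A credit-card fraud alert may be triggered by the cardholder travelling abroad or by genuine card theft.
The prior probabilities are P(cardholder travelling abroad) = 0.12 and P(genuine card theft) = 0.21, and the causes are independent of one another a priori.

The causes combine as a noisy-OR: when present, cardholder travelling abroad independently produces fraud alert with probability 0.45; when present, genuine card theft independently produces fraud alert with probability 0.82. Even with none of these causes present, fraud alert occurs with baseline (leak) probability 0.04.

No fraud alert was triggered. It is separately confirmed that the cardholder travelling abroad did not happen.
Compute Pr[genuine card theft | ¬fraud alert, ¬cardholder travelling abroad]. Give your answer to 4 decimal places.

Under noisy-OR, P(fraud alert | causes) = 1 − (1−0.04)·∏(1−qᵢ) over the active causes.
P(¬fraud alert | ¬cardholder travelling abroad) = 0.96×0.79 + 0.1728×0.21 = 0.758400 + 0.036288 = 0.794688
Of this, 0.036288 comes from 0.1728×0.21 (the genuine card theft=true cases).
Hence the posterior is 0.036288/0.794688 ≈ 0.0457.

Pr[genuine card theft | ¬fraud alert, ¬cardholder travelling abroad] ≈ 0.0457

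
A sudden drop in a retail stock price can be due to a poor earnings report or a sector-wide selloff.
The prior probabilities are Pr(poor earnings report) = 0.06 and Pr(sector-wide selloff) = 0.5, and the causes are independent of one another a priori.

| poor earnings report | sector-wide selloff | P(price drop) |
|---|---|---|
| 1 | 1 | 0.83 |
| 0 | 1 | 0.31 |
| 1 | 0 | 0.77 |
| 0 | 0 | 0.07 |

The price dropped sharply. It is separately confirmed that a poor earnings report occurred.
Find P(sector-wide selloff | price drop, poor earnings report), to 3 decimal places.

By total probability over both values of sector-wide selloff:
  P(price drop | poor earnings report) = 0.77×0.5 + 0.83×0.5
        = 0.385000 + 0.415000 = 0.800000
Configurations with sector-wide selloff contribute 0.415000, so
  P(sector-wide selloff | price drop, poor earnings report) = 0.415000 / 0.800000 ≈ 0.519

P(sector-wide selloff | price drop, poor earnings report) ≈ 0.519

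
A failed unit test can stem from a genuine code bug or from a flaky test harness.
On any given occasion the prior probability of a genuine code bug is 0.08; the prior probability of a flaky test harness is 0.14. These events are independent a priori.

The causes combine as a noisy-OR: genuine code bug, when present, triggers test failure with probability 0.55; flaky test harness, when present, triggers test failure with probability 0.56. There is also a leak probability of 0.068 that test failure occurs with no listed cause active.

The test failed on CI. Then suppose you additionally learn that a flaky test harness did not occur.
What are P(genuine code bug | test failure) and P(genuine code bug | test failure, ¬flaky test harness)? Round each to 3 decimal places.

Under noisy-OR, P(test failure | causes) = 1 − (1−0.068)·∏(1−qᵢ) over the active causes.
Weight on genuine code bug=true, given the evidence: 0.039945 + 0.009133 = 0.049078
Normalizer over all consistent configurations: 0.068×0.92×0.86 + 0.58992×0.92×0.14 + 0.5806×0.08×0.86 + 0.815464×0.08×0.14 = 0.178862
P(genuine code bug | test failure) = 0.049078/0.178862 ≈ 0.274

Now condition on the additional information:
Enumerate both values of genuine code bug and weight by the priors:
  P(test failure | ¬flaky test harness) = 0.068·0.92 + 0.5806·0.08
        = 0.062560 + 0.046448 = 0.109008
The terms with genuine code bug present sum to 0.046448, so
  P(genuine code bug | test failure, ¬flaky test harness) = 0.046448 / 0.109008 ≈ 0.426
Ruling out flaky test harness raises the posterior on genuine code bug — the flip side of explaining away.

P(genuine code bug | test failure) ≈ 0.274; P(genuine code bug | test failure, ¬flaky test harness) ≈ 0.426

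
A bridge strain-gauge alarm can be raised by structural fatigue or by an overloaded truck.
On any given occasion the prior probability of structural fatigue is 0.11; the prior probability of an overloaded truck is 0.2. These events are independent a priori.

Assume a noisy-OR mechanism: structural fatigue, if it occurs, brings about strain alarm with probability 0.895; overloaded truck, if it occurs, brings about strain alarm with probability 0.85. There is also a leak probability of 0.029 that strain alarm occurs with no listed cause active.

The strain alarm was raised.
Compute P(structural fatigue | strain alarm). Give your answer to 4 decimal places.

Under noisy-OR, P(strain alarm | causes) = 1 − (1−0.029)·∏(1−qᵢ) over the active causes.
For the numerator, keep only structural fatigue=true terms: 0.079028 + 0.021664 = 0.100692
Normalizer over all consistent configurations: 0.029·0.89·0.8 + 0.85435·0.89·0.2 + 0.898045·0.11·0.8 + 0.984707·0.11·0.2 = 0.273414
P(structural fatigue | strain alarm) = 0.100692/0.273414 ≈ 0.3683

P(structural fatigue | strain alarm) ≈ 0.3683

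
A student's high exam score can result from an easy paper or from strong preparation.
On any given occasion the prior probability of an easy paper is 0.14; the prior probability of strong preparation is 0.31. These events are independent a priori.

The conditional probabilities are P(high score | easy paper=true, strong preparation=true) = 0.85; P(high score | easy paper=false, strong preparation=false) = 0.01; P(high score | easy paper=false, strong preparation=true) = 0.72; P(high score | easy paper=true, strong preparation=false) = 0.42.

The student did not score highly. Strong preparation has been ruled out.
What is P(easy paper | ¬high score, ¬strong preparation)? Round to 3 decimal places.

P(easy paper | ¬high score, ¬strong preparation) ≈ 0.087

Sum P(¬high score|·) weighted by the priors over both values of easy paper:
  P(¬high score | ¬strong preparation) = 0.99·0.86 + 0.58·0.14
        = 0.851400 + 0.081200 = 0.932600
The terms with easy paper present sum to 0.081200, so
  P(easy paper | ¬high score, ¬strong preparation) = 0.081200 / 0.932600 ≈ 0.087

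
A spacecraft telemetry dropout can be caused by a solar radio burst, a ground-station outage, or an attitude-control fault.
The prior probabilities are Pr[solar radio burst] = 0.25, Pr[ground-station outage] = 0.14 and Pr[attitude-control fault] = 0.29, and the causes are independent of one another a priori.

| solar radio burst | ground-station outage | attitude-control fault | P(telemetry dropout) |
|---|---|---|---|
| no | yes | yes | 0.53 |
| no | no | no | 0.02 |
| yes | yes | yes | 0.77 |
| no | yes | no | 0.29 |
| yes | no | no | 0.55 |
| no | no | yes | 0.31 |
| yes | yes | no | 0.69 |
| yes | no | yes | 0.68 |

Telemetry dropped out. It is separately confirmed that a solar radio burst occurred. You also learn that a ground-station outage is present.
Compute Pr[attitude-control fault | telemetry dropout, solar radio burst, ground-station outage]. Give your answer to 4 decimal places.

Pr[attitude-control fault | telemetry dropout, solar radio burst, ground-station outage] ≈ 0.3131

Sum P(telemetry dropout|·) weighted by the priors over both values of attitude-control fault:
  P(telemetry dropout | solar radio burst, ground-station outage) = 0.69*0.71 + 0.77*0.29
        = 0.489900 + 0.223300 = 0.713200
The terms with attitude-control fault present sum to 0.223300, so
  P(attitude-control fault | telemetry dropout, solar radio burst, ground-station outage) = 0.223300 / 0.713200 ≈ 0.3131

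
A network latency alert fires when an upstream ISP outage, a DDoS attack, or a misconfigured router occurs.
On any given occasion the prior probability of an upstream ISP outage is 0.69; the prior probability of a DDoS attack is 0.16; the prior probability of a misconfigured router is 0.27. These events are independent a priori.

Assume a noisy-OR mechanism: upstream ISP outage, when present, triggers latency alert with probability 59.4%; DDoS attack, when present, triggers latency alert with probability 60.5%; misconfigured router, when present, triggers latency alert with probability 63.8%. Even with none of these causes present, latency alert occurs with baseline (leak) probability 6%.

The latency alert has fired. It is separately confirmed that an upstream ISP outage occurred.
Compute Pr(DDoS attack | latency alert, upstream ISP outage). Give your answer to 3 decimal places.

Pr(DDoS attack | latency alert, upstream ISP outage) ≈ 0.196

Under noisy-OR, P(latency alert | causes) = 1 − (1−0.06)·∏(1−qᵢ) over the active causes.
Sum P(latency alert|·) weighted by the priors over the 4 (DDoS attack, misconfigured router) configurations:
  P(latency alert | upstream ISP outage) = 0.61836·0.84·0.73 + 0.861846·0.84·0.27 + 0.849252·0.16·0.73 + 0.945429·0.16·0.27
        = 0.379178 + 0.195467 + 0.099193 + 0.040843 = 0.714681
The terms with DDoS attack present sum to 0.140036, so
  P(DDoS attack | latency alert, upstream ISP outage) = 0.140036 / 0.714681 ≈ 0.196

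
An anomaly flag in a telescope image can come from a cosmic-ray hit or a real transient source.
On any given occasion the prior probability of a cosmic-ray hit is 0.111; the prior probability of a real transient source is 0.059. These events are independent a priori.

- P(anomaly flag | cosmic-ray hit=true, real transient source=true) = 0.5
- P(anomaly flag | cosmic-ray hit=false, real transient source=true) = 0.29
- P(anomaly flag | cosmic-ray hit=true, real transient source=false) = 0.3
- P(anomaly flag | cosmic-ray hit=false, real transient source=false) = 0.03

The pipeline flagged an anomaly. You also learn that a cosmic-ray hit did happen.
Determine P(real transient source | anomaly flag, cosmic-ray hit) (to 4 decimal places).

P(anomaly flag | cosmic-ray hit) = 0.3×0.941 + 0.5×0.059 = 0.282300 + 0.029500 = 0.311800
Of this, 0.029500 comes from 0.5×0.059 (the real transient source=true cases).
Hence the posterior is 0.029500/0.311800 ≈ 0.0946.

P(real transient source | anomaly flag, cosmic-ray hit) ≈ 0.0946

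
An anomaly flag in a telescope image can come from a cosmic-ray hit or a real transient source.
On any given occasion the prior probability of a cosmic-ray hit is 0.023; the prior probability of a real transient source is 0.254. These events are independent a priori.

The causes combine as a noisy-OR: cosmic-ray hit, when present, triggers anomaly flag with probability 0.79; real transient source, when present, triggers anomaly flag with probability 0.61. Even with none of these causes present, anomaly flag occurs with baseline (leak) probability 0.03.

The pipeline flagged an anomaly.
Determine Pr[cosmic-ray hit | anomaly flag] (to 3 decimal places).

Pr[cosmic-ray hit | anomaly flag] ≈ 0.098

Under noisy-OR, P(anomaly flag | causes) = 1 − (1−0.03)·∏(1−qᵢ) over the active causes.
By total probability over the 4 (cosmic-ray hit, real transient source) configurations:
  P(anomaly flag) = 0.03·0.977·0.746 + 0.6217·0.977·0.254 + 0.7963·0.023·0.746 + 0.920557·0.023·0.254
        = 0.021865 + 0.154280 + 0.013663 + 0.005378 = 0.195186
The terms with cosmic-ray hit present sum to 0.019041, so
  P(cosmic-ray hit | anomaly flag) = 0.019041 / 0.195186 ≈ 0.098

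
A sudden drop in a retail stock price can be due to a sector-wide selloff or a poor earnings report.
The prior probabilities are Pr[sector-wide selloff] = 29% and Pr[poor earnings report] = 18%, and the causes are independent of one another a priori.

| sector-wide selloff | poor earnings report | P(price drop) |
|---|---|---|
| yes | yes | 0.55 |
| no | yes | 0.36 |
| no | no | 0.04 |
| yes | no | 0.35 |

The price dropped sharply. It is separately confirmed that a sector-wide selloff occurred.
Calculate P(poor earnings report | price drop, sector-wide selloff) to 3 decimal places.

Weight on poor earnings report=true, given the evidence: 0.55×0.18 = 0.099000
Denominator P(price drop | sector-wide selloff): 0.35×0.82 + 0.55×0.18 = 0.386000
P(poor earnings report | price drop, sector-wide selloff) = 0.099000/0.386000 ≈ 0.256

P(poor earnings report | price drop, sector-wide selloff) ≈ 0.256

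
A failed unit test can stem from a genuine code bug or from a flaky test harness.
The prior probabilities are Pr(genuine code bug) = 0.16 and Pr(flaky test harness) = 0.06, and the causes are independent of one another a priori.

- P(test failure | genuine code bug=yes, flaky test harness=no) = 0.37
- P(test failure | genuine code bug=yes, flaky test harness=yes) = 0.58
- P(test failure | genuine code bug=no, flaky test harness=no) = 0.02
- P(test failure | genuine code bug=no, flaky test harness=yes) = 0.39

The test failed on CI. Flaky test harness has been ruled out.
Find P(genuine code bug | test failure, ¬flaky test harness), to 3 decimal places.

P(genuine code bug | test failure, ¬flaky test harness) ≈ 0.779

P(test failure | ¬flaky test harness) = 0.02·0.84 + 0.37·0.16 = 0.016800 + 0.059200 = 0.076000
Restricting to configurations with genuine code bug present: 0.37·0.16 = 0.059200.
So P(genuine code bug | test failure, ¬flaky test harness) = 0.059200/0.076000 ≈ 0.779.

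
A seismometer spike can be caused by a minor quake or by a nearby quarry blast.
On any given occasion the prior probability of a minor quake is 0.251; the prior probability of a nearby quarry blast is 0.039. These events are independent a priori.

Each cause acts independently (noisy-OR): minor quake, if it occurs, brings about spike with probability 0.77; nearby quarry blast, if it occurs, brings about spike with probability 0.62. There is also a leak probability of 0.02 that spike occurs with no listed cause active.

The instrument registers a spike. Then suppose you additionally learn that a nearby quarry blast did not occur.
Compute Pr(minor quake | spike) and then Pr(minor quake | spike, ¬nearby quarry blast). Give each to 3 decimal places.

Under noisy-OR, P(spike | causes) = 1 − (1−0.02)·∏(1−qᵢ) over the active causes.
Weight on minor quake=true, given the evidence: 0.186842 + 0.008951 = 0.195793
Normalizer over all consistent configurations: 0.02*0.749*0.961 + 0.6276*0.749*0.039 + 0.7746*0.251*0.961 + 0.914348*0.251*0.039 = 0.228522
Posterior = 0.195793 / 0.228522 ≈ 0.857

Now condition on the additional information:
For the numerator, keep only minor quake=true terms: 0.7746*0.251 = 0.194425
The normalizing constant is 0.02*0.749 + 0.7746*0.251 = 0.209405
P(minor quake | spike, ¬nearby quarry blast) = 0.194425/0.209405 ≈ 0.928

Pr(minor quake | spike) ≈ 0.857; Pr(minor quake | spike, ¬nearby quarry blast) ≈ 0.928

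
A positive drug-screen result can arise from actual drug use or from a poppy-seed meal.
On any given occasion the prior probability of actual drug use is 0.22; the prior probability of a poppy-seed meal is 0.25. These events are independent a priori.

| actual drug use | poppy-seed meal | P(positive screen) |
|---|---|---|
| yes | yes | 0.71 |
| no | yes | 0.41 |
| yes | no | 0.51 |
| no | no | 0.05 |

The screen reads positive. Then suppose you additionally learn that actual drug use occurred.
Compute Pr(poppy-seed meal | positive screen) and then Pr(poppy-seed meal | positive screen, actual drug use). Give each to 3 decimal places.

Pr(poppy-seed meal | positive screen) ≈ 0.512; Pr(poppy-seed meal | positive screen, actual drug use) ≈ 0.317

Weight on poppy-seed meal=true, given the evidence: 0.079950 + 0.039050 = 0.119000
The normalizing constant is 0.05·0.78·0.75 + 0.41·0.78·0.25 + 0.51·0.22·0.75 + 0.71·0.22·0.25 = 0.232400
P(poppy-seed meal | positive screen) = 0.119000/0.232400 ≈ 0.512

With the extra evidence:
Sum P(positive screen|·) weighted by the priors over both values of poppy-seed meal:
  P(positive screen | actual drug use) = 0.51*0.75 + 0.71*0.25
        = 0.382500 + 0.177500 = 0.560000
The terms with poppy-seed meal present sum to 0.177500, so
  P(poppy-seed meal | positive screen, actual drug use) = 0.177500 / 0.560000 ≈ 0.317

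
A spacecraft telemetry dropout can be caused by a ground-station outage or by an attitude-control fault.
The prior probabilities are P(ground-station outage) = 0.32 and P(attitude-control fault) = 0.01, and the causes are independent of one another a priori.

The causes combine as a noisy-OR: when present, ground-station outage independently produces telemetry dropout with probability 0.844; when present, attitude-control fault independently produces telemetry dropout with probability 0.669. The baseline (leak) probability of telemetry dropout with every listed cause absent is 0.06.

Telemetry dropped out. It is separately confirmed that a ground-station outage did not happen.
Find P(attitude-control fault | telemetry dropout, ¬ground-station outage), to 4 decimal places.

Under noisy-OR, P(telemetry dropout | causes) = 1 − (1−0.06)·∏(1−qᵢ) over the active causes.
Sum P(telemetry dropout|·) weighted by the priors over both values of attitude-control fault:
  P(telemetry dropout | ¬ground-station outage) = 0.06×0.99 + 0.68886×0.01
        = 0.059400 + 0.006889 = 0.066289
Keeping only the attitude-control fault-present terms gives 0.006889, so
  P(attitude-control fault | telemetry dropout, ¬ground-station outage) = 0.006889 / 0.066289 ≈ 0.1039

P(attitude-control fault | telemetry dropout, ¬ground-station outage) ≈ 0.1039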